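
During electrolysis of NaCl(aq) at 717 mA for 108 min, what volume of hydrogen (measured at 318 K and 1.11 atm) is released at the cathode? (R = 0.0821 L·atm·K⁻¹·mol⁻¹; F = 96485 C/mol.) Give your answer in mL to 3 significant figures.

566 mL

Q = It = 0.717 × 6480 = 4646 C
Moles of electrons = 4646 / 96485 = 0.04815 mol
2H⁺ + 2e⁻ → H₂, so n(H₂) = 0.04815 / 2 = 0.02408 mol
V = nRT/P = 0.02408 × 0.0821 × 318 / 1.11 = 0.5664 L
= 566 mL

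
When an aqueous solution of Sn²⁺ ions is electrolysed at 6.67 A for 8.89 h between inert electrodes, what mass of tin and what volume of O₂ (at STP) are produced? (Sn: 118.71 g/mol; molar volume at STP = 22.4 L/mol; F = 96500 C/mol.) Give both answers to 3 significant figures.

131 g Sn; 12.4 L O₂

Q = 6.67 × 32004 = 2.135×10^5 C; n(e⁻) = 2.135×10^5 / 96500 = 2.212 mol
Cathode: Sn²⁺ + 2e⁻ → Sn → n(Sn) = 2.212/2 = 1.106 mol → 131 g
Anode: 2H₂O → O₂ + 4H⁺ + 4e⁻ → n(O₂) = 2.212/4 = 0.5530 mol → 12.4 L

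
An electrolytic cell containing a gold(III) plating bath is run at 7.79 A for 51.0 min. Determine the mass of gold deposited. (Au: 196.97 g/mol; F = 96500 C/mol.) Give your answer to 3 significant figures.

Charge passed = 7.79 × 3060 = 23840 C
n(e⁻) = 23840 / 96500 = 0.2470 mol
Au³⁺ + 3e⁻ → Au, so n(Au) = 0.2470 / 3 = 0.08233 mol
m = 0.08233 × 196.97 = 16.2 g

16.2 g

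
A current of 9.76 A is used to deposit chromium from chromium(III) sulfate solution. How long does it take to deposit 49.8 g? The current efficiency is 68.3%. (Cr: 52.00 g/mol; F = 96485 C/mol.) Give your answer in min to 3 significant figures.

693 min

n(Cr) = 49.8 / 52.00 = 0.9577 mol
Cr³⁺ + 3e⁻ → Cr, so n(e⁻) = 3 × 0.9577 = 2.873 mol
Q = 2.873 × 96485 / 0.683 = 4.059×10^5 C
t = Q / I = 4.059×10^5 / 9.76 = 41590 s = 693 min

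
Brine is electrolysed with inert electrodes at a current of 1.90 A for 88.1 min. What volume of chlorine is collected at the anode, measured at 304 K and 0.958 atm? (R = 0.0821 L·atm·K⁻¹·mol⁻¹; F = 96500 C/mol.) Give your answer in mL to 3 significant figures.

Q = 1.90 A × 5286 s = 10040 C
Moles of electrons = 10040 / 96500 = 0.1040 mol
2Cl⁻ → Cl₂ + 2e⁻, so n(Cl₂) = 0.1040 / 2 = 0.05200 mol
V = nRT/P = 0.05200 × 0.0821 × 304 / 0.958 = 1.355 L
= 1360 mL

1360 mL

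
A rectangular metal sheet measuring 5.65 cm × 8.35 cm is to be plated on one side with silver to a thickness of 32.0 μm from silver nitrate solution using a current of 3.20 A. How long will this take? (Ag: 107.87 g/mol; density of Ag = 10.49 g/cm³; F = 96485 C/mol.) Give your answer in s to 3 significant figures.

443 s

Plated area = 5.65 × 8.35 = 47.18 cm²
Volume = 47.18 × 32.0×10⁻⁴ cm = 0.1510 cm³
m(Ag) = 0.1510 × 10.49 = 1.584 g
n(Ag) = 1.584 / 107.87 = 0.01468 mol; n(e⁻) = 0.01468 mol
Q = 0.01468 × 96485 = 1416 C
t = 1416 / 3.20 = 442.5 s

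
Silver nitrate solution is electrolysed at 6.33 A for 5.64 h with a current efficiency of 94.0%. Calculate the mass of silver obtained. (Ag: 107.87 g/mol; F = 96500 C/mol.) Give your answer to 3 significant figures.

135 g

Q = 6.33 × 20304 = 1.285×10^5 C
n(e⁻) = 1.285×10^5 / 96500 = 1.332 mol
Ag⁺ + e⁻ → Ag, so theoretical m(Ag) = 1.332 × 107.87 = 143.7 g
Actual mass = 94.0% × 143.7 = 135 g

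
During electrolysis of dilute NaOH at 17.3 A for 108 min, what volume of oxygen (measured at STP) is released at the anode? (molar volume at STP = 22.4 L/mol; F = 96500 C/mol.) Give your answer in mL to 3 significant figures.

Q = 17.3 A × 6480 s = 1.121×10^5 C
n(e⁻) = Q/F = 1.121×10^5/96500 = 1.162 mol
2H₂O → O₂ + 4H⁺ + 4e⁻, so n(O₂) = 1.162 / 4 = 0.2905 mol
V = 0.2905 × 22.4 = 6.507 L
= 6510 mL

6510 mL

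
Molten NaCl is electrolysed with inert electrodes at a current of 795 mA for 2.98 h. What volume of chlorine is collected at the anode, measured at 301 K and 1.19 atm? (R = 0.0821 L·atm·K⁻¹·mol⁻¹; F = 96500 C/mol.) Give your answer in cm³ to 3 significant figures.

Charge passed = 0.795 × 10728 = 8529 C
Moles of electrons = 8529 / 96500 = 0.08838 mol
2Cl⁻ → Cl₂ + 2e⁻, so n(Cl₂) = 0.08838 / 2 = 0.04419 mol
V = nRT/P = 0.04419 × 0.0821 × 301 / 1.19 = 0.9177 L
= 918 cm³

918 cm³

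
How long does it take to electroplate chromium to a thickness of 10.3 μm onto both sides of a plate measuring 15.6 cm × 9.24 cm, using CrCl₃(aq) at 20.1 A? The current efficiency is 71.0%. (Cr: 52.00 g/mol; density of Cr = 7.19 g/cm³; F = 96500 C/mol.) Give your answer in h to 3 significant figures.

Plated area = 2 × 15.6 × 9.24 = 288.3 cm²
Volume = 288.3 × 10.3×10⁻⁴ cm = 0.2969 cm³
m(Cr) = 0.2969 × 7.19 = 2.135 g
n(Cr) = 2.135 / 52.00 = 0.04106 mol; n(e⁻) = 3 × 0.04106 = 0.1232 mol
Q = 0.1232 × 96500 / 0.710 = 16740 C
t = 16740 / 20.1 = 832.8 s = 0.231 h

0.231 h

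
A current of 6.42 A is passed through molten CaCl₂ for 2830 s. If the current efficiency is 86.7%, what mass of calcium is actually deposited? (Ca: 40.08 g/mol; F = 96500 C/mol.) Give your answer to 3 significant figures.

3.27 g

Q = 6.42 × 2830 = 18170 C
n(e⁻) = 18170 / 96500 = 0.1883 mol
Ca²⁺ + 2e⁻ → Ca, so theoretical m(Ca) = 0.09415 × 40.08 = 3.774 g
Actual mass = 86.7% × 3.774 = 3.27 g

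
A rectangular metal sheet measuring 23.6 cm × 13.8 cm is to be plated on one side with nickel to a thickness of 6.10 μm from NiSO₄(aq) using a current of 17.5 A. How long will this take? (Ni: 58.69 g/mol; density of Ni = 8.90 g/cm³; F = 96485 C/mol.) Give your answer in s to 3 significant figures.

Plated area = 23.6 × 13.8 = 325.7 cm²
Volume = 325.7 × 6.10×10⁻⁴ cm = 0.1987 cm³
m(Ni) = 0.1987 × 8.90 = 1.768 g
n(Ni) = 1.768 / 58.69 = 0.03012 mol; n(e⁻) = 2 × 0.03012 = 0.06024 mol
Q = 0.06024 × 96485 = 5812 C
t = 5812 / 17.5 = 332.1 s

332 s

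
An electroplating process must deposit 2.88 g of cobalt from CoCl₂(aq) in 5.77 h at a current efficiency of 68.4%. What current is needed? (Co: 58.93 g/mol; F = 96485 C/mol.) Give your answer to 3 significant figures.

n(Co) = 2.88 / 58.93 = 0.04887 mol
Co²⁺ + 2e⁻ → Co, so n(e⁻) = 2 × 0.04887 = 0.09774 mol
Q = 0.09774 × 96485 / 0.684 = 13790 C
I = Q / t = 13790 / 20772 s = 0.664 A

0.664 A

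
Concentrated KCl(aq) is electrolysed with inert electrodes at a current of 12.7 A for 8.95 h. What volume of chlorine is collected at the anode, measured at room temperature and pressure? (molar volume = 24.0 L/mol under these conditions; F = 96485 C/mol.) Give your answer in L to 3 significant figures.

Q = 12.7 A × 32220 s = 4.092×10^5 C
n(e⁻) = 4.092×10^5 / 96485 = 4.241 mol
2Cl⁻ → Cl₂ + 2e⁻, so n(Cl₂) = 4.241 / 2 = 2.121 mol
V = 2.121 × 24.0 = 50.90 L

50.9 L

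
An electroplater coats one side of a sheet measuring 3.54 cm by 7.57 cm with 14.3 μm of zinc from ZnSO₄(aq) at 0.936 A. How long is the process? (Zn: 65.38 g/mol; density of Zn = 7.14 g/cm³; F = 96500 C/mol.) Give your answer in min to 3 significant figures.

Plated area = 3.54 × 7.57 = 26.80 cm²
Volume = 26.80 × 14.3×10⁻⁴ cm = 0.03832 cm³
m(Zn) = 0.03832 × 7.14 = 0.2736 g
n(Zn) = 0.2736 / 65.38 = 0.004185 mol; n(e⁻) = 2 × 0.004185 = 0.008370 mol
Q = 0.008370 × 96500 = 807.7 C
t = 807.7 / 0.936 = 862.9 s = 14.4 min

14.4 min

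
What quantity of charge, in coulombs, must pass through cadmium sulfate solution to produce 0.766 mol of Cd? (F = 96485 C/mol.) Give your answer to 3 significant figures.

1.48×10^5 C

Cd²⁺ + 2e⁻ → Cd, so n(e⁻) = 2 × 0.766 = 1.532 mol
Q = 1.532 × 96485 = 1.478×10^5 C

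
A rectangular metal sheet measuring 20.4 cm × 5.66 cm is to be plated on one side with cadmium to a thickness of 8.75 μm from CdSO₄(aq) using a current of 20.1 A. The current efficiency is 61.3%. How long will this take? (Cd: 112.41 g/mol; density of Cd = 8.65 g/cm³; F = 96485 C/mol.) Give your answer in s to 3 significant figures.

122 s

Plated area = 20.4 × 5.66 = 115.5 cm²
Volume = 115.5 × 8.75×10⁻⁴ cm = 0.1011 cm³
m(Cd) = 0.1011 × 8.65 = 0.8745 g
n(Cd) = 0.8745 / 112.41 = 0.007780 mol; n(e⁻) = 2 × 0.007780 = 0.01556 mol
Q = 0.01556 × 96485 / 0.613 = 2449 C
t = 2449 / 20.1 = 121.8 s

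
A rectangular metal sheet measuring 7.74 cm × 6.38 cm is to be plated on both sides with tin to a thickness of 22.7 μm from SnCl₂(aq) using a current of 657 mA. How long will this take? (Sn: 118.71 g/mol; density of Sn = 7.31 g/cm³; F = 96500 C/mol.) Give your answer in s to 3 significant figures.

Plated area = 2 × 7.74 × 6.38 = 98.76 cm²
Volume = 98.76 × 22.7×10⁻⁴ cm = 0.2242 cm³
m(Sn) = 0.2242 × 7.31 = 1.639 g
n(Sn) = 1.639 / 118.71 = 0.01381 mol; n(e⁻) = 2 × 0.01381 = 0.02762 mol
Q = 0.02762 × 96500 = 2665 C
t = 2665 / 0.657 = 4056 s

4060 s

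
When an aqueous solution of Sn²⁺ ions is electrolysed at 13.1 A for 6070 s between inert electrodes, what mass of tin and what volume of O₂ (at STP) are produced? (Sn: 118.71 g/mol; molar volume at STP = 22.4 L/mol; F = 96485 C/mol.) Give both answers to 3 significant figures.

48.9 g Sn; 4.62 L O₂

Q = 13.1 × 6070 = 79520 C; n(e⁻) = 79520 / 96485 = 0.8242 mol
Cathode: Sn²⁺ + 2e⁻ → Sn → n(Sn) = 0.8242/2 = 0.4121 mol → 48.9 g
Anode: 2H₂O → O₂ + 4H⁺ + 4e⁻ → n(O₂) = 0.8242/4 = 0.2061 mol → 4.62 L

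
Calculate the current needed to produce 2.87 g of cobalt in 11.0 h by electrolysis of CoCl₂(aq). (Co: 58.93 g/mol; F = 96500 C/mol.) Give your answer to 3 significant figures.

n(Co) = 2.87 / 58.93 = 0.04870 mol
Co²⁺ + 2e⁻ → Co, so n(e⁻) = 2 × 0.04870 = 0.09740 mol
Q = 0.09740 × 96500 = 9399 C
I = Q / t = 9399 / 39600 s = 0.237 A

0.237 A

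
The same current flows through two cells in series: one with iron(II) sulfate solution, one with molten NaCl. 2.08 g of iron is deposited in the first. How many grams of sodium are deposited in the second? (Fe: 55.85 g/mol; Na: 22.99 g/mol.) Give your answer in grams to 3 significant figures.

n(Fe) = 2.08 / 55.85 = 0.03724 mol
Fe²⁺ + 2e⁻ → Fe, so n(e⁻) = 2 × 0.03724 = 0.07448 mol
Same current for the same time ⇒ same n(e⁻) = 0.07448 mol in both cells.
Na⁺ + e⁻ → Na, so n(Na) = 0.07448 mol
m(Na) = 0.07448 × 22.99 = 1.71 g

1.71 g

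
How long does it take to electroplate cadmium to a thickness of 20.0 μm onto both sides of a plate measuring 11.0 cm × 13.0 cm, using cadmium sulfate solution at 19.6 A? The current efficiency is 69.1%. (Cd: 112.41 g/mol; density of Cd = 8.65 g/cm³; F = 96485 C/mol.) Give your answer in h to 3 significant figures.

0.174 h

Plated area = 2 × 11.0 × 13.0 = 286.0 cm²
Volume = 286.0 × 20.0×10⁻⁴ cm = 0.5720 cm³
m(Cd) = 0.5720 × 8.65 = 4.948 g
n(Cd) = 4.948 / 112.41 = 0.04402 mol; n(e⁻) = 2 × 0.04402 = 0.08804 mol
Q = 0.08804 × 96485 / 0.691 = 12290 C
t = 12290 / 19.6 = 627.0 s = 0.174 h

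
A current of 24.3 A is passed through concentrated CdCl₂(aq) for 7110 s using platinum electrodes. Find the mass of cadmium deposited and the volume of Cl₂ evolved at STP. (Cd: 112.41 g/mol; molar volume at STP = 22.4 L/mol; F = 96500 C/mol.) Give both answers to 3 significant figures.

101 g Cd; 20.1 L Cl₂

Q = 24.3 × 7110 = 1.728×10^5 C; n(e⁻) = 1.728×10^5 / 96500 = 1.791 mol
Cathode: Cd²⁺ + 2e⁻ → Cd → n(Cd) = 1.791/2 = 0.8955 mol → 101 g
Anode: 2Cl⁻ → Cl₂ + 2e⁻ → n(Cl₂) = 1.791/2 = 0.8955 mol → 20.1 L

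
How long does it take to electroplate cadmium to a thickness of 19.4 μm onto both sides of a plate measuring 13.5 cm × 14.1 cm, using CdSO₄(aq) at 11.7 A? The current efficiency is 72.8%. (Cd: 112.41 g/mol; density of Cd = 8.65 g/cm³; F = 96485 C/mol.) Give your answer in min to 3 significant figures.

Plated area = 2 × 13.5 × 14.1 = 380.7 cm²
Volume = 380.7 × 19.4×10⁻⁴ cm = 0.7386 cm³
m(Cd) = 0.7386 × 8.65 = 6.389 g
n(Cd) = 6.389 / 112.41 = 0.05684 mol; n(e⁻) = 2 × 0.05684 = 0.1137 mol
Q = 0.1137 × 96485 / 0.728 = 15070 C
t = 15070 / 11.7 = 1288 s = 21.5 min

21.5 min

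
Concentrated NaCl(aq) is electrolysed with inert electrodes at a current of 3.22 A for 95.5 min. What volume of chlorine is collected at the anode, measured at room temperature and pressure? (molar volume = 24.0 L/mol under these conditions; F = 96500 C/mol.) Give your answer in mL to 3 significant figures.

2290 mL

Q = 3.22 A × 5730 s = 18450 C
n(e⁻) = 18450 / 96500 = 0.1912 mol
2Cl⁻ → Cl₂ + 2e⁻, so n(Cl₂) = 0.1912 / 2 = 0.09560 mol
V = 0.09560 × 24.0 = 2.294 L
= 2290 mL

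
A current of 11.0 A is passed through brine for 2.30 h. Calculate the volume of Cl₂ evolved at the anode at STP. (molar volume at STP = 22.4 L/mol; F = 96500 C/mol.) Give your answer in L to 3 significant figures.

Charge passed = 11.0 × 8280 = 91080 C
n(e⁻) = Q/F = 91080/96500 = 0.9438 mol
2Cl⁻ → Cl₂ + 2e⁻, so n(Cl₂) = 0.9438 / 2 = 0.4719 mol
V = 0.4719 × 22.4 = 10.57 L

10.6 L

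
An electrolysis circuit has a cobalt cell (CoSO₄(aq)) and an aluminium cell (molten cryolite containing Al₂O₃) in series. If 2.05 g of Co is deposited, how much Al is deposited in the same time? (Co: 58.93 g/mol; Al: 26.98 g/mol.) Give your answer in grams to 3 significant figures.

n(Co) = 2.05 / 58.93 = 0.03479 mol
Co²⁺ + 2e⁻ → Co, so n(e⁻) = 2 × 0.03479 = 0.06958 mol
Since the cells are in series, n(e⁻) in the Al cell is also 0.06958 mol.
Al³⁺ + 3e⁻ → Al, so n(Al) = 0.06958 / 3 = 0.02319 mol
m(Al) = 0.02319 × 26.98 = 0.626 g

0.626 g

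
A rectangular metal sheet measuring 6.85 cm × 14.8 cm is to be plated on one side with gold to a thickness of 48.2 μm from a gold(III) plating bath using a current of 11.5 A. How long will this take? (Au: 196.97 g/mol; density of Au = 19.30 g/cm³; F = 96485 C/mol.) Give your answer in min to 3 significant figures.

Plated area = 6.85 × 14.8 = 101.4 cm²
Volume = 101.4 × 48.2×10⁻⁴ cm = 0.4887 cm³
m(Au) = 0.4887 × 19.30 = 9.432 g
n(Au) = 9.432 / 196.97 = 0.04789 mol; n(e⁻) = 3 × 0.04789 = 0.1437 mol
Q = 0.1437 × 96485 = 13860 C
t = 13860 / 11.5 = 1205 s = 20.1 min

20.1 min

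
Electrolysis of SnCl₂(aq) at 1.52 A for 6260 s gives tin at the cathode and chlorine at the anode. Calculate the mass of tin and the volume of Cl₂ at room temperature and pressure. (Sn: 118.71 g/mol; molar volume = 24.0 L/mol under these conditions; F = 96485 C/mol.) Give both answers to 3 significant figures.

Q = 1.52 × 6260 = 9515 C; n(e⁻) = 9515 / 96485 = 0.09862 mol
Cathode: Sn²⁺ + 2e⁻ → Sn → n(Sn) = 0.09862/2 = 0.04931 mol → 5.85 g
Anode: 2Cl⁻ → Cl₂ + 2e⁻ → n(Cl₂) = 0.09862/2 = 0.04931 mol → 1.18 L

5.85 g Sn; 1.18 L Cl₂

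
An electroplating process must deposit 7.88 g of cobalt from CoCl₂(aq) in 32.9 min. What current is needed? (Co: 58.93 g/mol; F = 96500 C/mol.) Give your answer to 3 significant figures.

n(Co) = 7.88 / 58.93 = 0.1337 mol
Co²⁺ + 2e⁻ → Co, so n(e⁻) = 2 × 0.1337 = 0.2674 mol
Q = 0.2674 × 96500 = 25800 C
I = Q / t = 25800 / 1974 s = 13.1 A

13.1 A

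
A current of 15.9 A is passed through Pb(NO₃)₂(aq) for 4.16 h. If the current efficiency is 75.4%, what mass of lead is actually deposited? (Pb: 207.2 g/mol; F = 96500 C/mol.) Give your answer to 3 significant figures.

Q = 15.9 × 14976 = 2.381×10^5 C
n(e⁻) = 2.381×10^5 / 96500 = 2.467 mol
Pb²⁺ + 2e⁻ → Pb, so theoretical m(Pb) = 1.234 × 207.2 = 255.7 g
Actual mass = 75.4% × 255.7 = 193 g

193 g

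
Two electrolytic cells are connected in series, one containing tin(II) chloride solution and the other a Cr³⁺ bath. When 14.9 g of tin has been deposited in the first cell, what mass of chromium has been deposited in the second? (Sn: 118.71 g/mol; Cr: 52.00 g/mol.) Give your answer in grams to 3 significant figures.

n(Sn) = 14.9 / 118.71 = 0.1255 mol
Sn²⁺ + 2e⁻ → Sn, so n(e⁻) = 2 × 0.1255 = 0.2510 mol
Since the cells are in series, n(e⁻) in the Cr cell is also 0.2510 mol.
Cr³⁺ + 3e⁻ → Cr, so n(Cr) = 0.2510 / 3 = 0.08367 mol
m(Cr) = 0.08367 × 52.00 = 4.35 g

4.35 g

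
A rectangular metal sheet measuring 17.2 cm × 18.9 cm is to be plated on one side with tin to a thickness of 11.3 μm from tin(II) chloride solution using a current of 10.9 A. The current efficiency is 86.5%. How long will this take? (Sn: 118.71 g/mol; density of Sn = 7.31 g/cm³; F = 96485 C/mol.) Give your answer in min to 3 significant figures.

7.72 min

Plated area = 17.2 × 18.9 = 325.1 cm²
Volume = 325.1 × 11.3×10⁻⁴ cm = 0.3674 cm³
m(Sn) = 0.3674 × 7.31 = 2.686 g
n(Sn) = 2.686 / 118.71 = 0.02263 mol; n(e⁻) = 2 × 0.02263 = 0.04526 mol
Q = 0.04526 × 96485 / 0.865 = 5048 C
t = 5048 / 10.9 = 463.1 s = 7.72 min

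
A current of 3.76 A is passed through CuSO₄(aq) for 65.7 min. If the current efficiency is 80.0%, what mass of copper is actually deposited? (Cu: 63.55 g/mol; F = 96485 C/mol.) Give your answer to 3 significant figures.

Q = 3.76 × 3942 = 14820 C
n(e⁻) = 14820 / 96485 = 0.1536 mol
Cu²⁺ + 2e⁻ → Cu, so theoretical m(Cu) = 0.07680 × 63.55 = 4.881 g
Actual mass = 80.0% × 4.881 = 3.90 g

3.90 g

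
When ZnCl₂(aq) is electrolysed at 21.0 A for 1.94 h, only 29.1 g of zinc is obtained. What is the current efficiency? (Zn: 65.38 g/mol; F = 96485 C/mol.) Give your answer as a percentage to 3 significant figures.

Q = 21.0 × 6984 = 1.467×10^5 C
n(e⁻) = 1.467×10^5 / 96485 = 1.520 mol
Zn²⁺ + 2e⁻ → Zn, so theoretical n(Zn) = 0.7600 mol → 49.69 g
Efficiency = 29.1 / 49.69 = 0.5856 = 58.6%

58.6%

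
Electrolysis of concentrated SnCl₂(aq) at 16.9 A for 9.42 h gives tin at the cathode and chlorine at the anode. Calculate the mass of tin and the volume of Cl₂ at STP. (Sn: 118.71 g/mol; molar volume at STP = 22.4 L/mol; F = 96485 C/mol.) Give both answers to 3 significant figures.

353 g Sn; 66.5 L Cl₂

Q = 16.9 × 33912 = 5.731×10^5 C; n(e⁻) = 5.731×10^5 / 96485 = 5.940 mol
Cathode: Sn²⁺ + 2e⁻ → Sn → n(Sn) = 5.940/2 = 2.970 mol → 353 g
Anode: 2Cl⁻ → Cl₂ + 2e⁻ → n(Cl₂) = 5.940/2 = 2.970 mol → 66.5 L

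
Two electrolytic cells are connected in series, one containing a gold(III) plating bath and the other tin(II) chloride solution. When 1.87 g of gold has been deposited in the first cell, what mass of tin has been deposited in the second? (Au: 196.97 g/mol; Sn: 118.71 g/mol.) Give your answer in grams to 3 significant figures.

1.69 g

n(Au) = 1.87 / 196.97 = 0.009494 mol
Au³⁺ + 3e⁻ → Au, so n(e⁻) = 3 × 0.009494 = 0.02848 mol
Same current for the same time ⇒ same n(e⁻) = 0.02848 mol in both cells.
Sn²⁺ + 2e⁻ → Sn, so n(Sn) = 0.02848 / 2 = 0.01424 mol
m(Sn) = 0.01424 × 118.71 = 1.69 g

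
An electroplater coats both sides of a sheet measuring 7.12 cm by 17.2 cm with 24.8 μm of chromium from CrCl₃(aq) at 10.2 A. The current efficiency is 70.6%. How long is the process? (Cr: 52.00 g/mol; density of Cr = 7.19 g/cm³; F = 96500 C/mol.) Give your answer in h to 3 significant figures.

0.938 h

Plated area = 2 × 7.12 × 17.2 = 244.9 cm²
Volume = 244.9 × 24.8×10⁻⁴ cm = 0.6074 cm³
m(Cr) = 0.6074 × 7.19 = 4.367 g
n(Cr) = 4.367 / 52.00 = 0.08398 mol; n(e⁻) = 3 × 0.08398 = 0.2519 mol
Q = 0.2519 × 96500 / 0.706 = 34430 C
t = 34430 / 10.2 = 3375 s = 0.938 h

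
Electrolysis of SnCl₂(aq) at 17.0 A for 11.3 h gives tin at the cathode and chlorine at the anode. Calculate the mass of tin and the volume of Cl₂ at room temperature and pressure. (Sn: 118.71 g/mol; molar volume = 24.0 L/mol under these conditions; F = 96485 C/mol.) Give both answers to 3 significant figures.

Q = 17.0 × 40680 = 6.916×10^5 C; n(e⁻) = 6.916×10^5 / 96485 = 7.168 mol
Cathode: Sn²⁺ + 2e⁻ → Sn → n(Sn) = 7.168/2 = 3.584 mol → 425 g
Anode: 2Cl⁻ → Cl₂ + 2e⁻ → n(Cl₂) = 7.168/2 = 3.584 mol → 86.0 L

425 g Sn; 86.0 L Cl₂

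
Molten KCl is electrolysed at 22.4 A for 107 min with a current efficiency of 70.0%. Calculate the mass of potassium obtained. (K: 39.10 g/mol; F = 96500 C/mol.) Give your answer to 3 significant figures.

Q = 22.4 × 6420 = 1.438×10^5 C
n(e⁻) = 1.438×10^5 / 96500 = 1.490 mol
K⁺ + e⁻ → K, so theoretical m(K) = 1.490 × 39.10 = 58.26 g
Actual mass = 70.0% × 58.26 = 40.8 g

40.8 g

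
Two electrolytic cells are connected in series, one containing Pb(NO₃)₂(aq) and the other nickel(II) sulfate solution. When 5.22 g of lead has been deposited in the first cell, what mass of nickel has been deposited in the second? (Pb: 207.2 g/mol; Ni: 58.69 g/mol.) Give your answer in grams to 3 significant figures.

n(Pb) = 5.22 / 207.2 = 0.02519 mol
Pb²⁺ + 2e⁻ → Pb, so n(e⁻) = 2 × 0.02519 = 0.05038 mol
Since the cells are in series, n(e⁻) in the Ni cell is also 0.05038 mol.
Ni²⁺ + 2e⁻ → Ni, so n(Ni) = 0.05038 / 2 = 0.02519 mol
m(Ni) = 0.02519 × 58.69 = 1.48 g

1.48 g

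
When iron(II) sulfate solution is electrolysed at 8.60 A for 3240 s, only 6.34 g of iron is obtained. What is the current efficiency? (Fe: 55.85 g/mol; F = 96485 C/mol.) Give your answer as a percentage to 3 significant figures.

78.6%

Q = 8.60 × 3240 = 27860 C
n(e⁻) = 27860 / 96485 = 0.2887 mol
Fe²⁺ + 2e⁻ → Fe, so theoretical n(Fe) = 0.1444 mol → 8.065 g
Efficiency = 6.34 / 8.065 = 0.7861 = 78.6%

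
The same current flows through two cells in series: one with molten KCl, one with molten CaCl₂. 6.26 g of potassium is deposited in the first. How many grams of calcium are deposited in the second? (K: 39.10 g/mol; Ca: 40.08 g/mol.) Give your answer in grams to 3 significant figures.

n(K) = 6.26 / 39.10 = 0.1601 mol
K⁺ + e⁻ → K, so n(e⁻) = 0.1601 mol
Same current for the same time ⇒ same n(e⁻) = 0.1601 mol in both cells.
Ca²⁺ + 2e⁻ → Ca, so n(Ca) = 0.1601 / 2 = 0.08005 mol
m(Ca) = 0.08005 × 40.08 = 3.21 g

3.21 g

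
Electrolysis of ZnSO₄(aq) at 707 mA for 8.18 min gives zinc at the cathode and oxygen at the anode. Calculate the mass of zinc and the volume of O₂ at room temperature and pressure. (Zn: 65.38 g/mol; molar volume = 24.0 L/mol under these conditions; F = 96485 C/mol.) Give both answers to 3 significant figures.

0.118 g Zn; 0.0216 L O₂

Q = 0.707 × 490.8 = 347.0 C; n(e⁻) = 347.0 / 96485 = 0.003596 mol
Cathode: Zn²⁺ + 2e⁻ → Zn → n(Zn) = 0.003596/2 = 0.001798 mol → 0.118 g
Anode: 2H₂O → O₂ + 4H⁺ + 4e⁻ → n(O₂) = 0.003596/4 = 8.990×10^-4 mol → 0.0216 L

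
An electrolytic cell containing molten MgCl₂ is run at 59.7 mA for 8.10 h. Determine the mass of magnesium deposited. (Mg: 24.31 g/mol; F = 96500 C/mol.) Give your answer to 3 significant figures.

Q = 0.0597 A × 29160 s = 1741 C
Moles of electrons = 1741 / 96500 = 0.01804 mol
Mg²⁺ + 2e⁻ → Mg, so n(Mg) = 0.01804 / 2 = 0.009020 mol
m = 0.009020 × 24.31 = 0.219 g

0.219 g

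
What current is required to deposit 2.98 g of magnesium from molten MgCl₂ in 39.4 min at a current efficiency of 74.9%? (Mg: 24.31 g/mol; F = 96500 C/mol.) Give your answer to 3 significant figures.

13.4 A

n(Mg) = 2.98 / 24.31 = 0.1226 mol
Mg²⁺ + 2e⁻ → Mg, so n(e⁻) = 2 × 0.1226 = 0.2452 mol
Q = 0.2452 × 96500 / 0.749 = 31590 C
I = Q / t = 31590 / 2364 s = 13.4 A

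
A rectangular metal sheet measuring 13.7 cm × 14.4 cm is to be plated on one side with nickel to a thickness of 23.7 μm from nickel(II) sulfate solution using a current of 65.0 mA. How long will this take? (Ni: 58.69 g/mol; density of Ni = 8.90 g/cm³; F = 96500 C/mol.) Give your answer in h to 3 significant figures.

Plated area = 13.7 × 14.4 = 197.3 cm²
Volume = 197.3 × 23.7×10⁻⁴ cm = 0.4676 cm³
m(Ni) = 0.4676 × 8.90 = 4.162 g
n(Ni) = 4.162 / 58.69 = 0.07091 mol; n(e⁻) = 2 × 0.07091 = 0.1418 mol
Q = 0.1418 × 96500 = 13680 C
t = 13680 / 0.0650 = 2.105×10^5 s = 58.5 h

58.5 h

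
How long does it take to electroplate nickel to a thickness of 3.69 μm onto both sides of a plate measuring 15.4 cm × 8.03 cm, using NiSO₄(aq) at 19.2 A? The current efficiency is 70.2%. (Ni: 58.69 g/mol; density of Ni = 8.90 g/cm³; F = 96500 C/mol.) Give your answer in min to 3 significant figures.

3.30 min

Plated area = 2 × 15.4 × 8.03 = 247.3 cm²
Volume = 247.3 × 3.69×10⁻⁴ cm = 0.09125 cm³
m(Ni) = 0.09125 × 8.90 = 0.8121 g
n(Ni) = 0.8121 / 58.69 = 0.01384 mol; n(e⁻) = 2 × 0.01384 = 0.02768 mol
Q = 0.02768 × 96500 / 0.702 = 3805 C
t = 3805 / 19.2 = 198.2 s = 3.30 min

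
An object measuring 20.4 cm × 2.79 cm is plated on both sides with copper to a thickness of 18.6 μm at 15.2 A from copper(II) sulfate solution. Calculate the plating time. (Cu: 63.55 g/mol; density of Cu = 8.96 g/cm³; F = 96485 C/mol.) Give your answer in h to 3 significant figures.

Plated area = 2 × 20.4 × 2.79 = 113.8 cm²
Volume = 113.8 × 18.6×10⁻⁴ cm = 0.2117 cm³
m(Cu) = 0.2117 × 8.96 = 1.897 g
n(Cu) = 1.897 / 63.55 = 0.02985 mol; n(e⁻) = 2 × 0.02985 = 0.05970 mol
Q = 0.05970 × 96485 = 5760 C
t = 5760 / 15.2 = 378.9 s = 0.105 h

0.105 h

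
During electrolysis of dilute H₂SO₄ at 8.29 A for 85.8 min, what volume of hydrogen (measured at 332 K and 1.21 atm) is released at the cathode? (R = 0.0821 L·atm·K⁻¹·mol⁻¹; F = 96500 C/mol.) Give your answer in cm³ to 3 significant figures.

Q = 8.29 A × 5148 s = 42680 C
n(e⁻) = 42680 / 96500 = 0.4423 mol
2H⁺ + 2e⁻ → H₂, so n(H₂) = 0.4423 / 2 = 0.2212 mol
V = nRT/P = 0.2212 × 0.0821 × 332 / 1.21 = 4.983 L
= 4980 cm³

4980 cm³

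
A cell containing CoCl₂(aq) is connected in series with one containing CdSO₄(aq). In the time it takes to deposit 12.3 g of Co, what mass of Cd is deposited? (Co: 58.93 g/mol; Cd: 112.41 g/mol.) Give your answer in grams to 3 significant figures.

23.5 g

n(Co) = 12.3 / 58.93 = 0.2087 mol
Co²⁺ + 2e⁻ → Co, so n(e⁻) = 2 × 0.2087 = 0.4174 mol
The cells are in series, so the same charge (and hence the same n(e⁻) = 0.4174 mol) passes through both.
Cd²⁺ + 2e⁻ → Cd, so n(Cd) = 0.4174 / 2 = 0.2087 mol
m(Cd) = 0.2087 × 112.41 = 23.5 g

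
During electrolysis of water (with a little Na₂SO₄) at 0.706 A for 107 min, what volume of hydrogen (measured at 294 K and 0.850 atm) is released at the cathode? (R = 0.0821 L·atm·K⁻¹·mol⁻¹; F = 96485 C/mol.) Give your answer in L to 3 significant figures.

0.667 L

Charge passed = 0.706 × 6420 = 4533 C
n(e⁻) = 4533 / 96485 = 0.04698 mol
2H⁺ + 2e⁻ → H₂, so n(H₂) = 0.04698 / 2 = 0.02349 mol
V = nRT/P = 0.02349 × 0.0821 × 294 / 0.850 = 0.6670 L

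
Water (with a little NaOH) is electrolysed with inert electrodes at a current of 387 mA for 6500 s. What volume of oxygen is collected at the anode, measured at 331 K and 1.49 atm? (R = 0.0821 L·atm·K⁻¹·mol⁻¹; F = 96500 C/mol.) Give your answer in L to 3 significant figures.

Charge passed = 0.387 × 6500 = 2516 C
n(e⁻) = 2516 / 96500 = 0.02607 mol
2H₂O → O₂ + 4H⁺ + 4e⁻, so n(O₂) = 0.02607 / 4 = 0.006518 mol
V = nRT/P = 0.006518 × 0.0821 × 331 / 1.49 = 0.1189 L

0.119 L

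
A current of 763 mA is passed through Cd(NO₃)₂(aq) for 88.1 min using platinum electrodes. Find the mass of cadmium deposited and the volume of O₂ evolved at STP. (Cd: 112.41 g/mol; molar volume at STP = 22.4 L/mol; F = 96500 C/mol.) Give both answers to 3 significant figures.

2.35 g Cd; 0.234 L O₂

Q = 0.763 × 5286 = 4033 C; n(e⁻) = 4033 / 96500 = 0.04179 mol
Cathode: Cd²⁺ + 2e⁻ → Cd → n(Cd) = 0.04179/2 = 0.02090 mol → 2.35 g
Anode: 2H₂O → O₂ + 4H⁺ + 4e⁻ → n(O₂) = 0.04179/4 = 0.01045 mol → 0.234 L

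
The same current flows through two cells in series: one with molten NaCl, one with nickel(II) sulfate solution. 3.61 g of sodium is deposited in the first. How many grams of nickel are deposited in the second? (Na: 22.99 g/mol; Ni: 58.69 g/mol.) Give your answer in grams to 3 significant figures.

n(Na) = 3.61 / 22.99 = 0.1570 mol
Na⁺ + e⁻ → Na, so n(e⁻) = 0.1570 mol
The cells are in series, so the same charge (and hence the same n(e⁻) = 0.1570 mol) passes through both.
Ni²⁺ + 2e⁻ → Ni, so n(Ni) = 0.1570 / 2 = 0.07850 mol
m(Ni) = 0.07850 × 58.69 = 4.61 g

4.61 g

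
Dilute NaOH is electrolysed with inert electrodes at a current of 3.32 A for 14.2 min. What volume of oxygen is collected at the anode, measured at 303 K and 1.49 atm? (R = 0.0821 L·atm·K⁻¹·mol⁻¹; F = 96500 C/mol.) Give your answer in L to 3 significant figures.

Q = 3.32 A × 852 s = 2829 C
Moles of electrons = 2829 / 96500 = 0.02932 mol
2H₂O → O₂ + 4H⁺ + 4e⁻, so n(O₂) = 0.02932 / 4 = 0.007330 mol
V = nRT/P = 0.007330 × 0.0821 × 303 / 1.49 = 0.1224 L

0.122 L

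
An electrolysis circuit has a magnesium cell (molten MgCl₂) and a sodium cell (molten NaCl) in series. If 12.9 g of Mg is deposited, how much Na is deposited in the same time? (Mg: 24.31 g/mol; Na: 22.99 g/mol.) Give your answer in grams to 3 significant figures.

24.4 g

n(Mg) = 12.9 / 24.31 = 0.5306 mol
Mg²⁺ + 2e⁻ → Mg, so n(e⁻) = 2 × 0.5306 = 1.061 mol
Since the cells are in series, n(e⁻) in the Na cell is also 1.061 mol.
Na⁺ + e⁻ → Na, so n(Na) = 1.061 mol
m(Na) = 1.061 × 22.99 = 24.4 g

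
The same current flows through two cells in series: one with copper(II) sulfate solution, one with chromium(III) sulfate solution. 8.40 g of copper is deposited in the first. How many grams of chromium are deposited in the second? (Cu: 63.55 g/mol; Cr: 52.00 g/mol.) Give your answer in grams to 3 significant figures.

4.58 g

n(Cu) = 8.40 / 63.55 = 0.1322 mol
Cu²⁺ + 2e⁻ → Cu, so n(e⁻) = 2 × 0.1322 = 0.2644 mol
Since the cells are in series, n(e⁻) in the Cr cell is also 0.2644 mol.
Cr³⁺ + 3e⁻ → Cr, so n(Cr) = 0.2644 / 3 = 0.08813 mol
m(Cr) = 0.08813 × 52.00 = 4.58 g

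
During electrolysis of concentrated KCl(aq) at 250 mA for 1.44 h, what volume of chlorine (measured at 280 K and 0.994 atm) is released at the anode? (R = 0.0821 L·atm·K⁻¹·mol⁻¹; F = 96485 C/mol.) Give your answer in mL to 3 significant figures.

155 mL

Charge passed = 0.250 × 5184 = 1296 C
n(e⁻) = Q/F = 1296/96485 = 0.01343 mol
2Cl⁻ → Cl₂ + 2e⁻, so n(Cl₂) = 0.01343 / 2 = 0.006715 mol
V = nRT/P = 0.006715 × 0.0821 × 280 / 0.994 = 0.1553 L
= 155 mL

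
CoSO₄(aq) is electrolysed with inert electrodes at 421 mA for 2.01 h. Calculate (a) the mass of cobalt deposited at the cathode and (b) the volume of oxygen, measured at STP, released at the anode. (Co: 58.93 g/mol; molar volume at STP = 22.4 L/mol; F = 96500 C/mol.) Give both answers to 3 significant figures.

0.930 g Co; 0.177 L O₂

Q = 0.421 × 7236 = 3046 C; n(e⁻) = 3046 / 96500 = 0.03156 mol
Cathode: Co²⁺ + 2e⁻ → Co → n(Co) = 0.03156/2 = 0.01578 mol → 0.930 g
Anode: 2H₂O → O₂ + 4H⁺ + 4e⁻ → n(O₂) = 0.03156/4 = 0.007890 mol → 0.177 L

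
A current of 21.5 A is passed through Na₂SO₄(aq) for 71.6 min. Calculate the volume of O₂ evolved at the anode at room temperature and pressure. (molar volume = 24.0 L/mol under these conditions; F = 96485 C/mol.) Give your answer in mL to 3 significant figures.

Charge passed = 21.5 × 4296 = 92360 C
n(e⁻) = 92360 / 96485 = 0.9572 mol
2H₂O → O₂ + 4H⁺ + 4e⁻, so n(O₂) = 0.9572 / 4 = 0.2393 mol
V = 0.2393 × 24.0 = 5.743 L
= 5740 mL

5740 mL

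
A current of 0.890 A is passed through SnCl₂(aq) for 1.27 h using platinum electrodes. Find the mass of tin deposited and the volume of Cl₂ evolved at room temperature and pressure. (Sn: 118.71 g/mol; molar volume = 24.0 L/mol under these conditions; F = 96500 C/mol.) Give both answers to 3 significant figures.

2.50 g Sn; 0.506 L Cl₂

Q = 0.890 × 4572 = 4069 C; n(e⁻) = 4069 / 96500 = 0.04217 mol
Cathode: Sn²⁺ + 2e⁻ → Sn → n(Sn) = 0.04217/2 = 0.02109 mol → 2.50 g
Anode: 2Cl⁻ → Cl₂ + 2e⁻ → n(Cl₂) = 0.04217/2 = 0.02109 mol → 0.506 L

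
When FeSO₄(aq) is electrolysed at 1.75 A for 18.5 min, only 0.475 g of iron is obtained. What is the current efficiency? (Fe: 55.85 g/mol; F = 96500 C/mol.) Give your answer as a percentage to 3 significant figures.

84.5%

Q = 1.75 × 1110 = 1943 C
n(e⁻) = 1943 / 96500 = 0.02013 mol
Fe²⁺ + 2e⁻ → Fe, so theoretical n(Fe) = 0.01007 mol → 0.5624 g
Efficiency = 0.475 / 0.5624 = 0.8446 = 84.5%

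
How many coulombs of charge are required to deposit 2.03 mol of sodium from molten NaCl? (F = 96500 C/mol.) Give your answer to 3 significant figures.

1.96×10^5 C

Na⁺ + e⁻ → Na, so n(e⁻) = 1 × 2.03 = 2.030 mol
Q = 2.030 × 96500 = 1.959×10^5 C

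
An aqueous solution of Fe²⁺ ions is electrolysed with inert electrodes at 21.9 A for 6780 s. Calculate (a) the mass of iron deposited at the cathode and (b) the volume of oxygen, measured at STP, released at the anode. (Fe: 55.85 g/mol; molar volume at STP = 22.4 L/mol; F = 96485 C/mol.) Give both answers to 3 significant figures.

Q = 21.9 × 6780 = 1.485×10^5 C; n(e⁻) = 1.485×10^5 / 96485 = 1.539 mol
Cathode: Fe²⁺ + 2e⁻ → Fe → n(Fe) = 1.539/2 = 0.7695 mol → 43.0 g
Anode: 2H₂O → O₂ + 4H⁺ + 4e⁻ → n(O₂) = 1.539/4 = 0.3848 mol → 8.62 L

43.0 g Fe; 8.62 L O₂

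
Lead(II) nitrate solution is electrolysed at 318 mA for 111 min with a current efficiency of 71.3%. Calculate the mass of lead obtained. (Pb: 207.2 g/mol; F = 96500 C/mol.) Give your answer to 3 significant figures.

1.62 g

Q = 0.318 × 6660 = 2118 C
n(e⁻) = 2118 / 96500 = 0.02195 mol
Pb²⁺ + 2e⁻ → Pb, so theoretical m(Pb) = 0.01098 × 207.2 = 2.275 g
Actual mass = 71.3% × 2.275 = 1.62 g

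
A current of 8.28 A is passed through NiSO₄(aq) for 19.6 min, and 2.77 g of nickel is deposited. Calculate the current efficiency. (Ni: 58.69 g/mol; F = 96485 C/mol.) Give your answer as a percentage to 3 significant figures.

Q = 8.28 × 1176 = 9737 C
n(e⁻) = 9737 / 96485 = 0.1009 mol
Ni²⁺ + 2e⁻ → Ni, so theoretical n(Ni) = 0.05045 mol → 2.961 g
Efficiency = 2.77 / 2.961 = 0.9355 = 93.5%

93.5%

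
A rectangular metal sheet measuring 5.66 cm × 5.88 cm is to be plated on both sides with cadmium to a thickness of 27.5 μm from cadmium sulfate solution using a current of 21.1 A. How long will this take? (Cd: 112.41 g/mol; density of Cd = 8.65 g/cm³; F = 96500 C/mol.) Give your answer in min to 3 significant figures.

Plated area = 2 × 5.66 × 5.88 = 66.56 cm²
Volume = 66.56 × 27.5×10⁻⁴ cm = 0.1830 cm³
m(Cd) = 0.1830 × 8.65 = 1.583 g
n(Cd) = 1.583 / 112.41 = 0.01408 mol; n(e⁻) = 2 × 0.01408 = 0.02816 mol
Q = 0.02816 × 96500 = 2717 C
t = 2717 / 21.1 = 128.8 s = 2.15 min

2.15 min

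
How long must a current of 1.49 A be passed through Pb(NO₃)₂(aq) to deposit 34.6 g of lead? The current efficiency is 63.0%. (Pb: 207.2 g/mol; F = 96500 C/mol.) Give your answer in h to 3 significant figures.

9.54 h

n(Pb) = 34.6 / 207.2 = 0.1670 mol
Pb²⁺ + 2e⁻ → Pb, so n(e⁻) = 2 × 0.1670 = 0.3340 mol
Q = 0.3340 × 96500 / 0.630 = 51160 C
t = Q / I = 51160 / 1.49 = 34340 s = 9.54 h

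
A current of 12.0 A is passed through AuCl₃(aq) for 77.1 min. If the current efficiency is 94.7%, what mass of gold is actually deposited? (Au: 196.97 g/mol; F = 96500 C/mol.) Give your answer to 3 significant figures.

Q = 12.0 × 4626 = 55510 C
n(e⁻) = 55510 / 96500 = 0.5752 mol
Au³⁺ + 3e⁻ → Au, so theoretical m(Au) = 0.1917 × 196.97 = 37.76 g
Actual mass = 94.7% × 37.76 = 35.8 g

35.8 g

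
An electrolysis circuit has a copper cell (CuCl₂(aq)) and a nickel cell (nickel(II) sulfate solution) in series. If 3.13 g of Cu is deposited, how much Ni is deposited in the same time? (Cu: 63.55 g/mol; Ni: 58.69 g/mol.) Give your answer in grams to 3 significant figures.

2.89 g

n(Cu) = 3.13 / 63.55 = 0.04925 mol
Cu²⁺ + 2e⁻ → Cu, so n(e⁻) = 2 × 0.04925 = 0.09850 mol
The cells are in series, so the same charge (and hence the same n(e⁻) = 0.09850 mol) passes through both.
Ni²⁺ + 2e⁻ → Ni, so n(Ni) = 0.09850 / 2 = 0.04925 mol
m(Ni) = 0.04925 × 58.69 = 2.89 g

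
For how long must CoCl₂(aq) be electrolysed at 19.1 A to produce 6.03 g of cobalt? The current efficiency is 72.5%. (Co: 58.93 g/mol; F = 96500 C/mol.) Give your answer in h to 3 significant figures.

0.396 h

n(Co) = 6.03 / 58.93 = 0.1023 mol
Co²⁺ + 2e⁻ → Co, so n(e⁻) = 2 × 0.1023 = 0.2046 mol
Q = 0.2046 × 96500 / 0.725 = 27230 C
t = Q / I = 27230 / 19.1 = 1426 s = 0.396 h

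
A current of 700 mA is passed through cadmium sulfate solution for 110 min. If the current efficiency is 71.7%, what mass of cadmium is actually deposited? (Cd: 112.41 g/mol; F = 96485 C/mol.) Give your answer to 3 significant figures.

1.93 g

Q = 0.700 × 6600 = 4620 C
n(e⁻) = 4620 / 96485 = 0.04788 mol
Cd²⁺ + 2e⁻ → Cd, so theoretical m(Cd) = 0.02394 × 112.41 = 2.691 g
Actual mass = 71.7% × 2.691 = 1.93 g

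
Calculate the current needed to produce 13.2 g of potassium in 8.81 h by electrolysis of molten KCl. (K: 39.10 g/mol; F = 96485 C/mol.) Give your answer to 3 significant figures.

1.03 A

n(K) = 13.2 / 39.10 = 0.3376 mol
K⁺ + e⁻ → K, so n(e⁻) = 0.3376 mol
Q = 0.3376 × 96485 = 32570 C
I = Q / t = 32570 / 31716 s = 1.03 A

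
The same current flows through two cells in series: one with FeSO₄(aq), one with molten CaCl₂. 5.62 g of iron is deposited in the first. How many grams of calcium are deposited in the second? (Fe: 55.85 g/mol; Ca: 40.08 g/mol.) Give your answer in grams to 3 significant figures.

n(Fe) = 5.62 / 55.85 = 0.1006 mol
Fe²⁺ + 2e⁻ → Fe, so n(e⁻) = 2 × 0.1006 = 0.2012 mol
The cells are in series, so the same charge (and hence the same n(e⁻) = 0.2012 mol) passes through both.
Ca²⁺ + 2e⁻ → Ca, so n(Ca) = 0.2012 / 2 = 0.1006 mol
m(Ca) = 0.1006 × 40.08 = 4.03 g

4.03 g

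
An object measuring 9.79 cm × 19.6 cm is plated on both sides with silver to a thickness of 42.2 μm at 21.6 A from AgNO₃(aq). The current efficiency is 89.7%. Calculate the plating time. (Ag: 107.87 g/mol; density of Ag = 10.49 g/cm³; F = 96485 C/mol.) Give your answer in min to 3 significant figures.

Plated area = 2 × 9.79 × 19.6 = 383.8 cm²
Volume = 383.8 × 42.2×10⁻⁴ cm = 1.620 cm³
m(Ag) = 1.620 × 10.49 = 16.99 g
n(Ag) = 16.99 / 107.87 = 0.1575 mol; n(e⁻) = 0.1575 mol
Q = 0.1575 × 96485 / 0.897 = 16940 C
t = 16940 / 21.6 = 784.3 s = 13.1 min

13.1 min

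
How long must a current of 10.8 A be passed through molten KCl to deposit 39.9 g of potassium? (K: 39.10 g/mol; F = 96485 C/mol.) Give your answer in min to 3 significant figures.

152 min

n(K) = 39.9 / 39.10 = 1.020 mol
K⁺ + e⁻ → K, so n(e⁻) = 1.020 mol
Q = 1.020 × 96485 = 98410 C
t = Q / I = 98410 / 10.8 = 9112 s = 152 min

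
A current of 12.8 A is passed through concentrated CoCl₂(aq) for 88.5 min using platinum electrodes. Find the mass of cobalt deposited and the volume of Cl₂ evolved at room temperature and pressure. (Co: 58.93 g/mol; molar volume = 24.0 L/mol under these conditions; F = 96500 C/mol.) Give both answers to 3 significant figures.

Q = 12.8 × 5310 = 67970 C; n(e⁻) = 67970 / 96500 = 0.7044 mol
Cathode: Co²⁺ + 2e⁻ → Co → n(Co) = 0.7044/2 = 0.3522 mol → 20.8 g
Anode: 2Cl⁻ → Cl₂ + 2e⁻ → n(Cl₂) = 0.7044/2 = 0.3522 mol → 8.45 L

20.8 g Co; 8.45 L Cl₂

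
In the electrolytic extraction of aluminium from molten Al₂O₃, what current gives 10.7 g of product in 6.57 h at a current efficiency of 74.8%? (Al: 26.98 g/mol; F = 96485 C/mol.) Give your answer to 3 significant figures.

n(Al) = 10.7 / 26.98 = 0.3966 mol
Al³⁺ + 3e⁻ → Al, so n(e⁻) = 3 × 0.3966 = 1.190 mol
Q = 1.190 × 96485 / 0.748 = 1.535×10^5 C
I = Q / t = 1.535×10^5 / 23652 s = 6.49 A

6.49 A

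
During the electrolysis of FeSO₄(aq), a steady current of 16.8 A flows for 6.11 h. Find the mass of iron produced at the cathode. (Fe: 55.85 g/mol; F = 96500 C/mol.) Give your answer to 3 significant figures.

Charge passed = 16.8 × 21996 = 3.695×10^5 C
n(e⁻) = 3.695×10^5 / 96500 = 3.829 mol
Fe²⁺ + 2e⁻ → Fe, so n(Fe) = 3.829 / 2 = 1.915 mol
m = 1.915 × 55.85 = 107 g

107 g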